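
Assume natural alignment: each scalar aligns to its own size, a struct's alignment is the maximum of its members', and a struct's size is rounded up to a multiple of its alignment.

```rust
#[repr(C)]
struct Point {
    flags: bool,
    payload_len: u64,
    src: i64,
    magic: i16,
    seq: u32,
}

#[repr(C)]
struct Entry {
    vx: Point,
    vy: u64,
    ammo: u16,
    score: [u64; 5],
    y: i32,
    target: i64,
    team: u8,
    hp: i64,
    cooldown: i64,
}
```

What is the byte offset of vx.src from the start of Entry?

Point: @0: flags [1B, align 1] → 1; +7 pad (align 8); @8: payload_len [8B, align 8] → 16; @16: src [8B, align 8] → 24; @24: magic [2B, align 2] → 26; +2 pad (align 4); @28: seq [4B, align 4] → 32; size 32, align 8
@0: vx [32B, align 8] → 32
within Point: src at 16
0 + 16 = 16

16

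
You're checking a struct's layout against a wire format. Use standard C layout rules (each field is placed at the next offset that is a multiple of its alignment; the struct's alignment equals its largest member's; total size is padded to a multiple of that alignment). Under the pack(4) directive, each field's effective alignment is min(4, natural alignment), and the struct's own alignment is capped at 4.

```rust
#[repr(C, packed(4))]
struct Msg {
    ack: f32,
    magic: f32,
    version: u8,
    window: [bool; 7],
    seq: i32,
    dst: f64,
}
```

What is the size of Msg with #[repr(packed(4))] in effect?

@0: ack [4B, align 4] → 4
@4: magic [4B, align 4] → 8
@8: version [1B, align 1] → 9
@9: window [7B, align 1] → 16
@16: seq [4B, align 4] → 20
@20: dst [8B, align 4] → 28
size 28, align 4

28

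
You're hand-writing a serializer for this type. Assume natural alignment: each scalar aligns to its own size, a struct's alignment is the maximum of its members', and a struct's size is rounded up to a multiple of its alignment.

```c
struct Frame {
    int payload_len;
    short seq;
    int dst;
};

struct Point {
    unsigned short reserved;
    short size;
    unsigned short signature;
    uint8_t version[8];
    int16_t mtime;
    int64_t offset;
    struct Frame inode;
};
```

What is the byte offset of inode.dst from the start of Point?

Frame: @0: payload_len [4B, align 4] → 4; @4: seq [2B, align 2] → 6; +2 pad (align 4); @8: dst [4B, align 4] → 12; size 12, align 4
@0: reserved [2B, align 2] → 2
@2: size [2B, align 2] → 4
@4: signature [2B, align 2] → 6
@6: version [8B, align 1] → 14
@14: mtime [2B, align 2] → 16
@16: offset [8B, align 8] → 24
@24: inode [12B, align 4] → 36
within Frame: dst at 8
24 + 8 = 32

32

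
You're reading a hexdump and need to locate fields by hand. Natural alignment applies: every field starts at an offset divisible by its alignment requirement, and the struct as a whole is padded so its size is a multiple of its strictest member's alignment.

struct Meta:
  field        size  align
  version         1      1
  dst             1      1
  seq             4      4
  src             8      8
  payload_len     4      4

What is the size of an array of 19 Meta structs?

456

0..1  version  (1B, 1-aligned)
1..2  dst  (1B, 1-aligned)
2..4  -- padding (2B)
4..8  seq  (4B, 4-aligned)
8..16  src  (8B, 8-aligned)
16..20  payload_len  (4B, 4-aligned)
20..24  -- tail padding (4B)
sizeof = 24, alignof = 8
array of 19: 19 × 24 = 456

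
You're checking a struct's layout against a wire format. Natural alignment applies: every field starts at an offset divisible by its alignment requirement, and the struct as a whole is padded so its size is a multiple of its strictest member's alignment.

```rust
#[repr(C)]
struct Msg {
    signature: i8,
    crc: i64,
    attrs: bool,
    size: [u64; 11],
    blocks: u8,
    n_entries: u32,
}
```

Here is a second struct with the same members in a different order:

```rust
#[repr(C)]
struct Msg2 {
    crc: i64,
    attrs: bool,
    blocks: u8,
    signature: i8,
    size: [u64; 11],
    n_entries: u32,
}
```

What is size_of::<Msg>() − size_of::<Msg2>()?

@0: signature [1B, align 1] → 1
+7 pad (align 8)
@8: crc [8B, align 8] → 16
@16: attrs [1B, align 1] → 17
+7 pad (align 8)
@24: size [88B, align 8] → 112
@112: blocks [1B, align 1] → 113
+3 pad (align 4)
@116: n_entries [4B, align 4] → 120
size 120, align 8
— Msg2 —
@0: crc [8B, align 8] → 8
@8: attrs [1B, align 1] → 9
@9: blocks [1B, align 1] → 10
@10: signature [1B, align 1] → 11
+5 pad (align 8)
@16: size [88B, align 8] → 104
@104: n_entries [4B, align 4] → 108
+4 tail pad (align 8)
size 112, align 8
120 − 112 = 8

8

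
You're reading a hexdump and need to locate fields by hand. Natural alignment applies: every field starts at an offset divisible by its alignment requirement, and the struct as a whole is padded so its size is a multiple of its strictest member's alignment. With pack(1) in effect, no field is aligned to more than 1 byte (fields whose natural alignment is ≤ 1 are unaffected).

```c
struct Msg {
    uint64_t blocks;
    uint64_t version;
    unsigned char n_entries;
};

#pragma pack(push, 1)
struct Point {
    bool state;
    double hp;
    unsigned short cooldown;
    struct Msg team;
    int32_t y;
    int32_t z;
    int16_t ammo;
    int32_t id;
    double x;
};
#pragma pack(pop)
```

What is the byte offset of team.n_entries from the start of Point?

27

Msg: blocks at 0 (size 8, align 8) → ends 8; version at 8 (size 8, align 8) → ends 16; n_entries at 16 (size 1, align 1) → ends 17; tail pad 7 to reach multiple of 8; total 24 bytes, alignment 8
state at 0 (size 1, align 1) → ends 1
hp at 1 (size 8, align 1) → ends 9
cooldown at 9 (size 2, align 1) → ends 11
team at 11 (size 24, align 1) → ends 35
within Msg: n_entries at 16
11 + 16 = 27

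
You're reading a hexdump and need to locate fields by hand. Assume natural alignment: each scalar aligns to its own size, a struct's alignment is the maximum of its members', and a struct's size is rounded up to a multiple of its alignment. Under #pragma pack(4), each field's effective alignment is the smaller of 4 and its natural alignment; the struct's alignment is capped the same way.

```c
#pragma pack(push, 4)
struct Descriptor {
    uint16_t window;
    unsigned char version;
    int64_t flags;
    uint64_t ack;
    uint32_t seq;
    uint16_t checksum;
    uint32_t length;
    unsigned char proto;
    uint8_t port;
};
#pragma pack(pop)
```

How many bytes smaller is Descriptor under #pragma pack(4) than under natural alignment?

natural layout:
  window at 0 (size 2, align 2) → ends 2
  version at 2 (size 1, align 1) → ends 3
  pad 5 to align 8 for flags
  flags at 8 (size 8, align 8) → ends 16
  ack at 16 (size 8, align 8) → ends 24
  seq at 24 (size 4, align 4) → ends 28
  checksum at 28 (size 2, align 2) → ends 30
  pad 2 to align 4 for length
  length at 32 (size 4, align 4) → ends 36
  proto at 36 (size 1, align 1) → ends 37
  port at 37 (size 1, align 1) → ends 38
  tail pad 2 to reach multiple of 8
  total 40 bytes, alignment 8
packed(4) layout:
  window at 0 (size 2, align 2) → ends 2
  version at 2 (size 1, align 1) → ends 3
  pad 1 to align 4 for flags
  flags at 4 (size 8, align 4) → ends 12
  ack at 12 (size 8, align 4) → ends 20
  seq at 20 (size 4, align 4) → ends 24
  checksum at 24 (size 2, align 2) → ends 26
  pad 2 to align 4 for length
  length at 28 (size 4, align 4) → ends 32
  proto at 32 (size 1, align 1) → ends 33
  port at 33 (size 1, align 1) → ends 34
  tail pad 2 to reach multiple of 4
  total 36 bytes, alignment 4
40 − 36 = 4

4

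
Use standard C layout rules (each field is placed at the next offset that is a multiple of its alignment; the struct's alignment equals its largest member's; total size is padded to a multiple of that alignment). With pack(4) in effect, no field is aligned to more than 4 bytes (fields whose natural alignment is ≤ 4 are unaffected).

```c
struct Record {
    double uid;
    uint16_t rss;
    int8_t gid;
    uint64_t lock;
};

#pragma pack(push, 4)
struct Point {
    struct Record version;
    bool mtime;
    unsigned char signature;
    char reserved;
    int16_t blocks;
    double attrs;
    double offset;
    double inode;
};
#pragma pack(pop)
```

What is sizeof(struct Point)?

Record: 0..8  uid  (8B, 8-aligned); 8..10  rss  (2B, 2-aligned); 10..11  gid  (1B, 1-aligned); 11..16  -- padding (5B); 16..24  lock  (8B, 8-aligned); sizeof = 24, alignof = 8
0..24  version  (24B, 4-aligned)
24..25  mtime  (1B, 1-aligned)
25..26  signature  (1B, 1-aligned)
26..27  reserved  (1B, 1-aligned)
27..28  -- padding (1B)
28..30  blocks  (2B, 2-aligned)
30..32  -- padding (2B)
32..40  attrs  (8B, 4-aligned)
40..48  offset  (8B, 4-aligned)
48..56  inode  (8B, 4-aligned)
sizeof = 56, alignof = 4

56 bytes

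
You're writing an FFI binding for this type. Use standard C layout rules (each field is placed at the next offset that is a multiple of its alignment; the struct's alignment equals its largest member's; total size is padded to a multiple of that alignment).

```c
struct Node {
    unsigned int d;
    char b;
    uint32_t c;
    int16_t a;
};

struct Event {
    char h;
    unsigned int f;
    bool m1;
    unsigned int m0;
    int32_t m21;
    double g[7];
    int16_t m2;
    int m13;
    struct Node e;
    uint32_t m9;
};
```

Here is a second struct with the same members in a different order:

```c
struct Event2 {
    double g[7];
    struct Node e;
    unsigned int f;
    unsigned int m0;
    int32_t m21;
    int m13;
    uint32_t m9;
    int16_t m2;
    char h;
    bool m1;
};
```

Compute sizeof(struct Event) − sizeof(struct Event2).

Node: 0..4  d  (4B, 4-aligned); 4..5  b  (1B, 1-aligned); 5..8  -- padding (3B); 8..12  c  (4B, 4-aligned); 12..14  a  (2B, 2-aligned); 14..16  -- tail padding (2B); sizeof = 16, alignof = 4
0..1  h  (1B, 1-aligned)
1..4  -- padding (3B)
4..8  f  (4B, 4-aligned)
8..9  m1  (1B, 1-aligned)
9..12  -- padding (3B)
12..16  m0  (4B, 4-aligned)
16..20  m21  (4B, 4-aligned)
20..24  -- padding (4B)
24..80  g  (56B, 8-aligned)
80..82  m2  (2B, 2-aligned)
82..84  -- padding (2B)
84..88  m13  (4B, 4-aligned)
88..104  e  (16B, 4-aligned)
104..108  m9  (4B, 4-aligned)
108..112  -- tail padding (4B)
sizeof = 112, alignof = 8
— Event2 —
0..56  g  (56B, 8-aligned)
56..72  e  (16B, 4-aligned)
72..76  f  (4B, 4-aligned)
76..80  m0  (4B, 4-aligned)
80..84  m21  (4B, 4-aligned)
84..88  m13  (4B, 4-aligned)
88..92  m9  (4B, 4-aligned)
92..94  m2  (2B, 2-aligned)
94..95  h  (1B, 1-aligned)
95..96  m1  (1B, 1-aligned)
sizeof = 96, alignof = 8
112 − 96 = 16

16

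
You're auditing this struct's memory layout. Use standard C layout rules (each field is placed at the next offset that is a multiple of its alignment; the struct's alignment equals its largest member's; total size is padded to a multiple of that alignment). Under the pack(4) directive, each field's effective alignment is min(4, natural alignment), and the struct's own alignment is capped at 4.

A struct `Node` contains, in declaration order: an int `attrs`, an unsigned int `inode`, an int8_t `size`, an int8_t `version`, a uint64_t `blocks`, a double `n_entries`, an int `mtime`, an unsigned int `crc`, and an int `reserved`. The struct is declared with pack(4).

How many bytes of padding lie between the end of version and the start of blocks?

2

0..4  attrs  (4B, 4-aligned)
4..8  inode  (4B, 4-aligned)
8..9  size  (1B, 1-aligned)
9..10  version  (1B, 1-aligned)
10..12  -- padding (2B)
12..20  blocks  (8B, 4-aligned)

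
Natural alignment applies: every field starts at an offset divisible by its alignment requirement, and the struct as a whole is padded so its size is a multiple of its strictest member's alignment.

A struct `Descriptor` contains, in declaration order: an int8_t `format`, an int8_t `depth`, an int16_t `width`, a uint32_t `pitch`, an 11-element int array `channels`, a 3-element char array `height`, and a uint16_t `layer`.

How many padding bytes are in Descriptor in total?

@0: format [1B, align 1] → 1
@1: depth [1B, align 1] → 2
@2: width [2B, align 2] → 4
@4: pitch [4B, align 4] → 8
@8: channels [44B, align 4] → 52
@52: height [3B, align 1] → 55
+1 pad (align 2)
@56: layer [2B, align 2] → 58
+2 tail pad (align 4)
size 60, align 4
data bytes 57, size 60 → padding 3

3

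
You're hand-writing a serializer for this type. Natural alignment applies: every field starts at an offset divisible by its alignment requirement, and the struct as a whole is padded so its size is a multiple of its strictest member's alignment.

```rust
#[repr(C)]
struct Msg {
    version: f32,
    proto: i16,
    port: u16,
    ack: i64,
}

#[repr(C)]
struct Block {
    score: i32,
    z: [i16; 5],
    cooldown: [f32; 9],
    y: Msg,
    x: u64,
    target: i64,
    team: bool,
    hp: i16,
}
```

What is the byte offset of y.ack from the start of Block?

Msg: 0..4  version  (4B, 4-aligned); 4..6  proto  (2B, 2-aligned); 6..8  port  (2B, 2-aligned); 8..16  ack  (8B, 8-aligned); sizeof = 16, alignof = 8
0..4  score  (4B, 4-aligned)
4..14  z  (10B, 2-aligned)
14..16  -- padding (2B)
16..52  cooldown  (36B, 4-aligned)
52..56  -- padding (4B)
56..72  y  (16B, 8-aligned)
within Msg: ack at 8
56 + 8 = 64

64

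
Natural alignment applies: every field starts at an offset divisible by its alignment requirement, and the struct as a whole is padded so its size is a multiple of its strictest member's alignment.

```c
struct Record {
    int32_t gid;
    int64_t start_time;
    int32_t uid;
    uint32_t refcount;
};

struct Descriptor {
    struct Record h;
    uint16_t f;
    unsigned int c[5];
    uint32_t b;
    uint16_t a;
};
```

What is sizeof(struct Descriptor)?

Record: gid at 0 (size 4, align 4) → ends 4; pad 4 to align 8 for start_time; start_time at 8 (size 8, align 8) → ends 16; uid at 16 (size 4, align 4) → ends 20; refcount at 20 (size 4, align 4) → ends 24; total 24 bytes, alignment 8
h at 0 (size 24, align 8) → ends 24
f at 24 (size 2, align 2) → ends 26
pad 2 to align 4 for c
c at 28 (size 20, align 4) → ends 48
b at 48 (size 4, align 4) → ends 52
a at 52 (size 2, align 2) → ends 54
tail pad 2 to reach multiple of 8
total 56 bytes, alignment 8

56 bytes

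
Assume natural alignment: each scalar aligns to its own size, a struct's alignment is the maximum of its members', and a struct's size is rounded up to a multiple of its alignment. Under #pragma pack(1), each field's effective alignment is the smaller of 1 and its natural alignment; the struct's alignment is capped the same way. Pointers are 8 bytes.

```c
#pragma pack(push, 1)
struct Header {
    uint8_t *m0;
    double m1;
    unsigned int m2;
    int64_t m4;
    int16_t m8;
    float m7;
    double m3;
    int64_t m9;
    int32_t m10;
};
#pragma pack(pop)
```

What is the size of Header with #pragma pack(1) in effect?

@0: m0 [8B, align 1] → 8
@8: m1 [8B, align 1] → 16
@16: m2 [4B, align 1] → 20
@20: m4 [8B, align 1] → 28
@28: m8 [2B, align 1] → 30
@30: m7 [4B, align 1] → 34
@34: m3 [8B, align 1] → 42
@42: m9 [8B, align 1] → 50
@50: m10 [4B, align 1] → 54
size 54, align 1

54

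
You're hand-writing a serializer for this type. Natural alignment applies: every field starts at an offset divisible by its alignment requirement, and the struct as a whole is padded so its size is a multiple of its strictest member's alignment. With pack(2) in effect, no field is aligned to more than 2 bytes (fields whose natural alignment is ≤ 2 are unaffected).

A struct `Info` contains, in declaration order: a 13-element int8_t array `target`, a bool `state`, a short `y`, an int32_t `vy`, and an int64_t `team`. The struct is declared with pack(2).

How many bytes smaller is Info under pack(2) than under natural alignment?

natural layout:
  target at 0 (size 13, align 1) → ends 13
  state at 13 (size 1, align 1) → ends 14
  y at 14 (size 2, align 2) → ends 16
  vy at 16 (size 4, align 4) → ends 20
  pad 4 to align 8 for team
  team at 24 (size 8, align 8) → ends 32
  total 32 bytes, alignment 8
packed(2) layout:
  target at 0 (size 13, align 1) → ends 13
  state at 13 (size 1, align 1) → ends 14
  y at 14 (size 2, align 2) → ends 16
  vy at 16 (size 4, align 2) → ends 20
  team at 20 (size 8, align 2) → ends 28
  total 28 bytes, alignment 2
32 − 28 = 4

4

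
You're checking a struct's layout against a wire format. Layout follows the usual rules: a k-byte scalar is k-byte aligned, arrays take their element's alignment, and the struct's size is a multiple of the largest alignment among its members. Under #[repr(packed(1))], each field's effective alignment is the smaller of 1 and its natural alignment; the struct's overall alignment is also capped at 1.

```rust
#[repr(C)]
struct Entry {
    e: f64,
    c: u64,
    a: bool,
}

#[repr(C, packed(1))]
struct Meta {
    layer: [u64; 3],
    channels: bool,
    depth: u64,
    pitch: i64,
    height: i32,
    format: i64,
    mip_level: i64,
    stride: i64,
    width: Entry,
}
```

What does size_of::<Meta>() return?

93

Entry: 0..8  e  (8B, 8-aligned); 8..16  c  (8B, 8-aligned); 16..17  a  (1B, 1-aligned); 17..24  -- tail padding (7B); sizeof = 24, alignof = 8
0..24  layer  (24B, 1-aligned)
24..25  channels  (1B, 1-aligned)
25..33  depth  (8B, 1-aligned)
33..41  pitch  (8B, 1-aligned)
41..45  height  (4B, 1-aligned)
45..53  format  (8B, 1-aligned)
53..61  mip_level  (8B, 1-aligned)
61..69  stride  (8B, 1-aligned)
69..93  width  (24B, 1-aligned)
sizeof = 93, alignof = 1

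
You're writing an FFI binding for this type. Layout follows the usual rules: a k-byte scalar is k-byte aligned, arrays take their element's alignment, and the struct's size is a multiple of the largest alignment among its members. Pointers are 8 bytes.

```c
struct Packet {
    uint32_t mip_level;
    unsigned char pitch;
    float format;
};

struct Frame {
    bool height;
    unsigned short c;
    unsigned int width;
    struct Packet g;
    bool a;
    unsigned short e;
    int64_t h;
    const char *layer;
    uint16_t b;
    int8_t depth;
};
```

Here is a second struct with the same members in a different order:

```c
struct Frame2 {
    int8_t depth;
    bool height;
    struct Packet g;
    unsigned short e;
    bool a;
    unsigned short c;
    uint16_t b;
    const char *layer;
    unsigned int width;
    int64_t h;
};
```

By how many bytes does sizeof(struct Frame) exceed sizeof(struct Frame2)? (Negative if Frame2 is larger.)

0

Packet: mip_level at 0 (size 4, align 4) → ends 4; pitch at 4 (size 1, align 1) → ends 5; pad 3 to align 4 for format; format at 8 (size 4, align 4) → ends 12; total 12 bytes, alignment 4
height at 0 (size 1, align 1) → ends 1
pad 1 to align 2 for c
c at 2 (size 2, align 2) → ends 4
width at 4 (size 4, align 4) → ends 8
g at 8 (size 12, align 4) → ends 20
a at 20 (size 1, align 1) → ends 21
pad 1 to align 2 for e
e at 22 (size 2, align 2) → ends 24
h at 24 (size 8, align 8) → ends 32
layer at 32 (size 8, align 8) → ends 40
b at 40 (size 2, align 2) → ends 42
depth at 42 (size 1, align 1) → ends 43
tail pad 5 to reach multiple of 8
total 48 bytes, alignment 8
— Frame2 —
depth at 0 (size 1, align 1) → ends 1
height at 1 (size 1, align 1) → ends 2
pad 2 to align 4 for g
g at 4 (size 12, align 4) → ends 16
e at 16 (size 2, align 2) → ends 18
a at 18 (size 1, align 1) → ends 19
pad 1 to align 2 for c
c at 20 (size 2, align 2) → ends 22
b at 22 (size 2, align 2) → ends 24
layer at 24 (size 8, align 8) → ends 32
width at 32 (size 4, align 4) → ends 36
pad 4 to align 8 for h
h at 40 (size 8, align 8) → ends 48
total 48 bytes, alignment 8
48 − 48 = 0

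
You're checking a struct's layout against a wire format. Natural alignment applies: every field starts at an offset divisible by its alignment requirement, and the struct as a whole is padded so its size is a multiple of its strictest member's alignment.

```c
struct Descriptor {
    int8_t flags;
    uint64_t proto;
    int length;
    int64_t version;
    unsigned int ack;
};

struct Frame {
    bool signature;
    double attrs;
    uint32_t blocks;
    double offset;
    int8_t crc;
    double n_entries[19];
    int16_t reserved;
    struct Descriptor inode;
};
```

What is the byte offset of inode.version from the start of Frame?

224

Descriptor: @0: flags [1B, align 1] → 1; +7 pad (align 8); @8: proto [8B, align 8] → 16; @16: length [4B, align 4] → 20; +4 pad (align 8); @24: version [8B, align 8] → 32; @32: ack [4B, align 4] → 36; +4 tail pad (align 8); size 40, align 8
@0: signature [1B, align 1] → 1
+7 pad (align 8)
@8: attrs [8B, align 8] → 16
@16: blocks [4B, align 4] → 20
+4 pad (align 8)
@24: offset [8B, align 8] → 32
@32: crc [1B, align 1] → 33
+7 pad (align 8)
@40: n_entries [152B, align 8] → 192
@192: reserved [2B, align 2] → 194
+6 pad (align 8)
@200: inode [40B, align 8] → 240
within Descriptor: version at 24
200 + 24 = 224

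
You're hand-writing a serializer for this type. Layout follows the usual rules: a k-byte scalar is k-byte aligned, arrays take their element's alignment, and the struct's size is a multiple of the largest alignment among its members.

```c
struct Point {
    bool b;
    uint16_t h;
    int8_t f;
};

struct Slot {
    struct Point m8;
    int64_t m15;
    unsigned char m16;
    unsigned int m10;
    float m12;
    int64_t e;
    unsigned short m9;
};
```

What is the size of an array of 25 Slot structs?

Point: b at 0 (size 1, align 1) → ends 1; pad 1 to align 2 for h; h at 2 (size 2, align 2) → ends 4; f at 4 (size 1, align 1) → ends 5; tail pad 1 to reach multiple of 2; total 6 bytes, alignment 2
m8 at 0 (size 6, align 2) → ends 6
pad 2 to align 8 for m15
m15 at 8 (size 8, align 8) → ends 16
m16 at 16 (size 1, align 1) → ends 17
pad 3 to align 4 for m10
m10 at 20 (size 4, align 4) → ends 24
m12 at 24 (size 4, align 4) → ends 28
pad 4 to align 8 for e
e at 32 (size 8, align 8) → ends 40
m9 at 40 (size 2, align 2) → ends 42
tail pad 6 to reach multiple of 8
total 48 bytes, alignment 8
array of 25: 25 × 48 = 1200

1200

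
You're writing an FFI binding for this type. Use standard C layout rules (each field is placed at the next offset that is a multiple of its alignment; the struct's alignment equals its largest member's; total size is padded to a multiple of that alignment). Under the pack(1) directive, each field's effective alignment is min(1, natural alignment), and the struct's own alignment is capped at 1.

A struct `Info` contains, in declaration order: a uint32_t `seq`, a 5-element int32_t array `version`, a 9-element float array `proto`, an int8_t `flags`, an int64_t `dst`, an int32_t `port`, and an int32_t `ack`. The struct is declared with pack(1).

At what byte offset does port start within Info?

69

seq at 0 (size 4, align 1) → ends 4
version at 4 (size 20, align 1) → ends 24
proto at 24 (size 36, align 1) → ends 60
flags at 60 (size 1, align 1) → ends 61
dst at 61 (size 8, align 1) → ends 69
port at 69 (size 4, align 1) → ends 73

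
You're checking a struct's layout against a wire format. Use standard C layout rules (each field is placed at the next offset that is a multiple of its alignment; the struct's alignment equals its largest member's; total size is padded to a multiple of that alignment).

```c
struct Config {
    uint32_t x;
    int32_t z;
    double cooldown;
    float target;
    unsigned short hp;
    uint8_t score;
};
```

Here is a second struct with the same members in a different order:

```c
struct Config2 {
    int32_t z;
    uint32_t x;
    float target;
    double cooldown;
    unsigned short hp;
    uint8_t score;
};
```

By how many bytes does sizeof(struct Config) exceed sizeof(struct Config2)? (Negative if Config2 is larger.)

@0: x [4B, align 4] → 4
@4: z [4B, align 4] → 8
@8: cooldown [8B, align 8] → 16
@16: target [4B, align 4] → 20
@20: hp [2B, align 2] → 22
@22: score [1B, align 1] → 23
+1 tail pad (align 8)
size 24, align 8
— Config2 —
@0: z [4B, align 4] → 4
@4: x [4B, align 4] → 8
@8: target [4B, align 4] → 12
+4 pad (align 8)
@16: cooldown [8B, align 8] → 24
@24: hp [2B, align 2] → 26
@26: score [1B, align 1] → 27
+5 tail pad (align 8)
size 32, align 8
24 − 32 = -8

-8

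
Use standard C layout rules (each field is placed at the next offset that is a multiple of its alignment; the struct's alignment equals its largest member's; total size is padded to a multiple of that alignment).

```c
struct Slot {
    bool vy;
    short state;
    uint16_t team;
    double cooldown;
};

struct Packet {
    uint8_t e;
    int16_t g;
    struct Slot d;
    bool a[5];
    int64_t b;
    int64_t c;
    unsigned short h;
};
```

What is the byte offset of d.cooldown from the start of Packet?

Slot: @0: vy [1B, align 1] → 1; +1 pad (align 2); @2: state [2B, align 2] → 4; @4: team [2B, align 2] → 6; +2 pad (align 8); @8: cooldown [8B, align 8] → 16; size 16, align 8
@0: e [1B, align 1] → 1
+1 pad (align 2)
@2: g [2B, align 2] → 4
+4 pad (align 8)
@8: d [16B, align 8] → 24
within Slot: cooldown at 8
8 + 8 = 16

16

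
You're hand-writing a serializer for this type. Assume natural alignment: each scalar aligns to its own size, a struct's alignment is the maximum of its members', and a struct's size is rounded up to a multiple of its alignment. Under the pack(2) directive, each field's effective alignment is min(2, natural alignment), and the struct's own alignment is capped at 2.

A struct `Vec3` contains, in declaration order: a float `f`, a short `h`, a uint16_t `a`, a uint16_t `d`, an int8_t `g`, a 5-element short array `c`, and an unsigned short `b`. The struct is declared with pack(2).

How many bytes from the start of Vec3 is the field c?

@0: f [4B, align 2] → 4
@4: h [2B, align 2] → 6
@6: a [2B, align 2] → 8
@8: d [2B, align 2] → 10
@10: g [1B, align 1] → 11
+1 pad (align 2)
@12: c [10B, align 2] → 22

12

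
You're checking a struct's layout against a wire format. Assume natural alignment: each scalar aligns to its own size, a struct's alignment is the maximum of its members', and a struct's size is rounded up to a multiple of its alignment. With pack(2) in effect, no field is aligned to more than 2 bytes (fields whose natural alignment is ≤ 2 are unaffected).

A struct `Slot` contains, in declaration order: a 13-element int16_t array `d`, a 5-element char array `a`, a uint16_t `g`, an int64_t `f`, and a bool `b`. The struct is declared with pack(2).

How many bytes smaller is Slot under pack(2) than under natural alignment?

natural layout:
  @0: d [26B, align 2] → 26
  @26: a [5B, align 1] → 31
  +1 pad (align 2)
  @32: g [2B, align 2] → 34
  +6 pad (align 8)
  @40: f [8B, align 8] → 48
  @48: b [1B, align 1] → 49
  +7 tail pad (align 8)
  size 56, align 8
packed(2) layout:
  @0: d [26B, align 2] → 26
  @26: a [5B, align 1] → 31
  +1 pad (align 2)
  @32: g [2B, align 2] → 34
  @34: f [8B, align 2] → 42
  @42: b [1B, align 1] → 43
  +1 tail pad (align 2)
  size 44, align 2
56 − 44 = 12

12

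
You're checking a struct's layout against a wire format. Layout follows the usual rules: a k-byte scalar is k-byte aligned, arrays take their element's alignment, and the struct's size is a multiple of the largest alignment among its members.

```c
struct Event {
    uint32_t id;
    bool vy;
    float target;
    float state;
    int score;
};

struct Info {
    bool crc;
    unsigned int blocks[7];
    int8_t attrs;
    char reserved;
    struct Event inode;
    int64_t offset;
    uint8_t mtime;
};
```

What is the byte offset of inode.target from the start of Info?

Event: 0..4  id  (4B, 4-aligned); 4..5  vy  (1B, 1-aligned); 5..8  -- padding (3B); 8..12  target  (4B, 4-aligned); 12..16  state  (4B, 4-aligned); 16..20  score  (4B, 4-aligned); sizeof = 20, alignof = 4
0..1  crc  (1B, 1-aligned)
1..4  -- padding (3B)
4..32  blocks  (28B, 4-aligned)
32..33  attrs  (1B, 1-aligned)
33..34  reserved  (1B, 1-aligned)
34..36  -- padding (2B)
36..56  inode  (20B, 4-aligned)
within Event: target at 8
36 + 8 = 44

44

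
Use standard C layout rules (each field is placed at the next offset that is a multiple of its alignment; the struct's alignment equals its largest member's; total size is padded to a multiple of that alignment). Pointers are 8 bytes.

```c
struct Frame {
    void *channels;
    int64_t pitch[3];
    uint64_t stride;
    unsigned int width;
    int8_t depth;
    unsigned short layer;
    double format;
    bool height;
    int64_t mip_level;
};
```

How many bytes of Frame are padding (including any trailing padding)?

@0: channels [8B, align 8] → 8
@8: pitch [24B, align 8] → 32
@32: stride [8B, align 8] → 40
@40: width [4B, align 4] → 44
@44: depth [1B, align 1] → 45
+1 pad (align 2)
@46: layer [2B, align 2] → 48
@48: format [8B, align 8] → 56
@56: height [1B, align 1] → 57
+7 pad (align 8)
@64: mip_level [8B, align 8] → 72
size 72, align 8
data bytes 64, size 72 → padding 8

8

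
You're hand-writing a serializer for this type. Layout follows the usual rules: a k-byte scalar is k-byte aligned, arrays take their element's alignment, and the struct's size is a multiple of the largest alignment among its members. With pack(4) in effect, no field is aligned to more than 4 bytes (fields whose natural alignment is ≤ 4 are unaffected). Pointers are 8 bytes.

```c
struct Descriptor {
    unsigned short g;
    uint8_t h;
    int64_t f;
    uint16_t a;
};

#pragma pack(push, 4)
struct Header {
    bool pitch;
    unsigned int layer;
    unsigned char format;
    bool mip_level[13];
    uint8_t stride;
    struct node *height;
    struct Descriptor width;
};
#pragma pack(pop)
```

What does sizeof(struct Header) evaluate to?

56

Descriptor: 0..2  g  (2B, 2-aligned); 2..3  h  (1B, 1-aligned); 3..8  -- padding (5B); 8..16  f  (8B, 8-aligned); 16..18  a  (2B, 2-aligned); 18..24  -- tail padding (6B); sizeof = 24, alignof = 8
0..1  pitch  (1B, 1-aligned)
1..4  -- padding (3B)
4..8  layer  (4B, 4-aligned)
8..9  format  (1B, 1-aligned)
9..22  mip_level  (13B, 1-aligned)
22..23  stride  (1B, 1-aligned)
23..24  -- padding (1B)
24..32  height  (8B, 4-aligned)
32..56  width  (24B, 4-aligned)
sizeof = 56, alignof = 4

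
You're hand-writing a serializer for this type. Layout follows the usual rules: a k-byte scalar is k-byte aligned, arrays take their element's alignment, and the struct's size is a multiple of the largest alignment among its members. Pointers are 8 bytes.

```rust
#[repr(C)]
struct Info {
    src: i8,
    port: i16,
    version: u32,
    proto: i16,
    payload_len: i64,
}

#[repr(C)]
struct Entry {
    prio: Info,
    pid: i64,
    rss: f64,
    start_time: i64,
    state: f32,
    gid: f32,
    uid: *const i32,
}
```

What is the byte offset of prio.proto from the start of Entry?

8

Info: @0: src [1B, align 1] → 1; +1 pad (align 2); @2: port [2B, align 2] → 4; @4: version [4B, align 4] → 8; @8: proto [2B, align 2] → 10; +6 pad (align 8); @16: payload_len [8B, align 8] → 24; size 24, align 8
@0: prio [24B, align 8] → 24
within Info: proto at 8
0 + 8 = 8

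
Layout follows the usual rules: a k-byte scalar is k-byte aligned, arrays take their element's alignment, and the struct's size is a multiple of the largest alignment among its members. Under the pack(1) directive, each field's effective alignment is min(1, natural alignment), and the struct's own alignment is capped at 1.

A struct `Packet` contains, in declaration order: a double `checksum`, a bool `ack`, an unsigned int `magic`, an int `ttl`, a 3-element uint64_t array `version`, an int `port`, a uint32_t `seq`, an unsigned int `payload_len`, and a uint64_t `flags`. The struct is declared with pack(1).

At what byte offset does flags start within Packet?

53

0..8  checksum  (8B, 1-aligned)
8..9  ack  (1B, 1-aligned)
9..13  magic  (4B, 1-aligned)
13..17  ttl  (4B, 1-aligned)
17..41  version  (24B, 1-aligned)
41..45  port  (4B, 1-aligned)
45..49  seq  (4B, 1-aligned)
49..53  payload_len  (4B, 1-aligned)
53..61  flags  (8B, 1-aligned)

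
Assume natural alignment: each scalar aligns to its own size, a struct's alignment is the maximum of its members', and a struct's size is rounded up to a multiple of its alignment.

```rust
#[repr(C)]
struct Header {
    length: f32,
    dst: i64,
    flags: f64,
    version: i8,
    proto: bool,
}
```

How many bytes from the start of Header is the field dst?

length at 0 (size 4, align 4) → ends 4
pad 4 to align 8 for dst
dst at 8 (size 8, align 8) → ends 16

8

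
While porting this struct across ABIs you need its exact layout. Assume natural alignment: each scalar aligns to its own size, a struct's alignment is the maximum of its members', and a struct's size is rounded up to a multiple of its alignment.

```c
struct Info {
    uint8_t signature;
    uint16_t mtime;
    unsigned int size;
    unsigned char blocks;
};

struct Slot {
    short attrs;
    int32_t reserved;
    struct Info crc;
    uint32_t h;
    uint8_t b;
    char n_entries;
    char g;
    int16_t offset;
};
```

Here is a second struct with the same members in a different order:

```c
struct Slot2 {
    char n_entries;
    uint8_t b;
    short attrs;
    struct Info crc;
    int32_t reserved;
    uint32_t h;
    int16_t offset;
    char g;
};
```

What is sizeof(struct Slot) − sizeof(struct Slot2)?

4

Info: signature at 0 (size 1, align 1) → ends 1; pad 1 to align 2 for mtime; mtime at 2 (size 2, align 2) → ends 4; size at 4 (size 4, align 4) → ends 8; blocks at 8 (size 1, align 1) → ends 9; tail pad 3 to reach multiple of 4; total 12 bytes, alignment 4
attrs at 0 (size 2, align 2) → ends 2
pad 2 to align 4 for reserved
reserved at 4 (size 4, align 4) → ends 8
crc at 8 (size 12, align 4) → ends 20
h at 20 (size 4, align 4) → ends 24
b at 24 (size 1, align 1) → ends 25
n_entries at 25 (size 1, align 1) → ends 26
g at 26 (size 1, align 1) → ends 27
pad 1 to align 2 for offset
offset at 28 (size 2, align 2) → ends 30
tail pad 2 to reach multiple of 4
total 32 bytes, alignment 4
— Slot2 —
n_entries at 0 (size 1, align 1) → ends 1
b at 1 (size 1, align 1) → ends 2
attrs at 2 (size 2, align 2) → ends 4
crc at 4 (size 12, align 4) → ends 16
reserved at 16 (size 4, align 4) → ends 20
h at 20 (size 4, align 4) → ends 24
offset at 24 (size 2, align 2) → ends 26
g at 26 (size 1, align 1) → ends 27
tail pad 1 to reach multiple of 4
total 28 bytes, alignment 4
32 − 28 = 4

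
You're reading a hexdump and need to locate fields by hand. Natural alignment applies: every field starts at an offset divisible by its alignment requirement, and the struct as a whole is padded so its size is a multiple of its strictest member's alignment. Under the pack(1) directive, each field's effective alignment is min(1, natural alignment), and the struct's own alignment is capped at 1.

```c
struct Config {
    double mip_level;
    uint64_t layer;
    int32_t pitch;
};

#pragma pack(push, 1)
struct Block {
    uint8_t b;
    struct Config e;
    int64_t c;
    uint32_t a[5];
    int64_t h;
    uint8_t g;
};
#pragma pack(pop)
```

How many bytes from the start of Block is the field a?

33

Config: 0..8  mip_level  (8B, 8-aligned); 8..16  layer  (8B, 8-aligned); 16..20  pitch  (4B, 4-aligned); 20..24  -- tail padding (4B); sizeof = 24, alignof = 8
0..1  b  (1B, 1-aligned)
1..25  e  (24B, 1-aligned)
25..33  c  (8B, 1-aligned)
33..53  a  (20B, 1-aligned)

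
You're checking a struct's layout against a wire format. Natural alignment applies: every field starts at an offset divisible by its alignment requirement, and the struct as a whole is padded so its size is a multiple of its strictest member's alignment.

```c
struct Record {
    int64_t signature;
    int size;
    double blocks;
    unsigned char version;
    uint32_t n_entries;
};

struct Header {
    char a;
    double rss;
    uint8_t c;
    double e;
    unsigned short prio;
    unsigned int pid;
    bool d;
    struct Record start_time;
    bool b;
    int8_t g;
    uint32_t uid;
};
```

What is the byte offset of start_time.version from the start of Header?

Record: 0..8  signature  (8B, 8-aligned); 8..12  size  (4B, 4-aligned); 12..16  -- padding (4B); 16..24  blocks  (8B, 8-aligned); 24..25  version  (1B, 1-aligned); 25..28  -- padding (3B); 28..32  n_entries  (4B, 4-aligned); sizeof = 32, alignof = 8
0..1  a  (1B, 1-aligned)
1..8  -- padding (7B)
8..16  rss  (8B, 8-aligned)
16..17  c  (1B, 1-aligned)
17..24  -- padding (7B)
24..32  e  (8B, 8-aligned)
32..34  prio  (2B, 2-aligned)
34..36  -- padding (2B)
36..40  pid  (4B, 4-aligned)
40..41  d  (1B, 1-aligned)
41..48  -- padding (7B)
48..80  start_time  (32B, 8-aligned)
within Record: version at 24
48 + 24 = 72

72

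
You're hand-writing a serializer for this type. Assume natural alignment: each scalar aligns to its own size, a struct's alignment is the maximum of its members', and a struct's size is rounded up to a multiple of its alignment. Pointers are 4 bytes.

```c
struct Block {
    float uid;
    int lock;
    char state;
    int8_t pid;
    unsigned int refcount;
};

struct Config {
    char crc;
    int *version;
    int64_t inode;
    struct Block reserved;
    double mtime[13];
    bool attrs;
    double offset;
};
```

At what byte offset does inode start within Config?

8

Block: 0..4  uid  (4B, 4-aligned); 4..8  lock  (4B, 4-aligned); 8..9  state  (1B, 1-aligned); 9..10  pid  (1B, 1-aligned); 10..12  -- padding (2B); 12..16  refcount  (4B, 4-aligned); sizeof = 16, alignof = 4
0..1  crc  (1B, 1-aligned)
1..4  -- padding (3B)
4..8  version  (4B, 4-aligned)
8..16  inode  (8B, 8-aligned)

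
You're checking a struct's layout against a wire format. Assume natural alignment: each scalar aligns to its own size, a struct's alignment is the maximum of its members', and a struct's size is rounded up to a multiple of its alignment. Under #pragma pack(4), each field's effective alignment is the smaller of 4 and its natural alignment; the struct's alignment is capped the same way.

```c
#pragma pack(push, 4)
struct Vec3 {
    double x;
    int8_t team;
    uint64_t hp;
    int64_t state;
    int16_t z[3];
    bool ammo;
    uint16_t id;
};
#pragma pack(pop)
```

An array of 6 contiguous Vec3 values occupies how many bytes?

x at 0 (size 8, align 4) → ends 8
team at 8 (size 1, align 1) → ends 9
pad 3 to align 4 for hp
hp at 12 (size 8, align 4) → ends 20
state at 20 (size 8, align 4) → ends 28
z at 28 (size 6, align 2) → ends 34
ammo at 34 (size 1, align 1) → ends 35
pad 1 to align 2 for id
id at 36 (size 2, align 2) → ends 38
tail pad 2 to reach multiple of 4
total 40 bytes, alignment 4
array of 6: 6 × 40 = 240

240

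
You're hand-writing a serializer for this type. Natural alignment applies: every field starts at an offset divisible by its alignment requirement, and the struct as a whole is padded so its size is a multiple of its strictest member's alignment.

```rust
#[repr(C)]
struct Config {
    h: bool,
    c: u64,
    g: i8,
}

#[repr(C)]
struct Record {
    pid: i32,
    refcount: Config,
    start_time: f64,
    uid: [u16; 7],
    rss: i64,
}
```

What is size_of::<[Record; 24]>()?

Config: h at 0 (size 1, align 1) → ends 1; pad 7 to align 8 for c; c at 8 (size 8, align 8) → ends 16; g at 16 (size 1, align 1) → ends 17; tail pad 7 to reach multiple of 8; total 24 bytes, alignment 8
pid at 0 (size 4, align 4) → ends 4
pad 4 to align 8 for refcount
refcount at 8 (size 24, align 8) → ends 32
start_time at 32 (size 8, align 8) → ends 40
uid at 40 (size 14, align 2) → ends 54
pad 2 to align 8 for rss
rss at 56 (size 8, align 8) → ends 64
total 64 bytes, alignment 8
array of 24: 24 × 64 = 1536

1536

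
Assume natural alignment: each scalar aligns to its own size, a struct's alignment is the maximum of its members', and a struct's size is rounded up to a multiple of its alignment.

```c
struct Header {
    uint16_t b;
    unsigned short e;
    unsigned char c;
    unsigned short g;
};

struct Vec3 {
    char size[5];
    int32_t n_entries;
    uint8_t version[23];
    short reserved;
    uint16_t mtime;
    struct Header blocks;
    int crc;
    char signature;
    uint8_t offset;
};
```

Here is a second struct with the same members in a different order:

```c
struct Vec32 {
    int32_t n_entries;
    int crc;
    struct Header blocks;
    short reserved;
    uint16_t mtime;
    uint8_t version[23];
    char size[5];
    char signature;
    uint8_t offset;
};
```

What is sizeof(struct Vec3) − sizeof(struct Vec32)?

Header: @0: b [2B, align 2] → 2; @2: e [2B, align 2] → 4; @4: c [1B, align 1] → 5; +1 pad (align 2); @6: g [2B, align 2] → 8; size 8, align 2
@0: size [5B, align 1] → 5
+3 pad (align 4)
@8: n_entries [4B, align 4] → 12
@12: version [23B, align 1] → 35
+1 pad (align 2)
@36: reserved [2B, align 2] → 38
@38: mtime [2B, align 2] → 40
@40: blocks [8B, align 2] → 48
@48: crc [4B, align 4] → 52
@52: signature [1B, align 1] → 53
@53: offset [1B, align 1] → 54
+2 tail pad (align 4)
size 56, align 4
— Vec32 —
@0: n_entries [4B, align 4] → 4
@4: crc [4B, align 4] → 8
@8: blocks [8B, align 2] → 16
@16: reserved [2B, align 2] → 18
@18: mtime [2B, align 2] → 20
@20: version [23B, align 1] → 43
@43: size [5B, align 1] → 48
@48: signature [1B, align 1] → 49
@49: offset [1B, align 1] → 50
+2 tail pad (align 4)
size 52, align 4
56 − 52 = 4

4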